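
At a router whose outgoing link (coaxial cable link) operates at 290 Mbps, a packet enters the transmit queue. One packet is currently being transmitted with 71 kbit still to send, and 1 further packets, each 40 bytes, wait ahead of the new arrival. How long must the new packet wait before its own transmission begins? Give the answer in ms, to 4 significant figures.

Each queued packet: L/R = 320/290000000 = 0.00110345 ms.
1 queued → 0.00110345 ms.
Plus remaining 71000 bits of current packet: 0.244828 ms.
Queuing delay = 0.2459 ms.

0.2459 ms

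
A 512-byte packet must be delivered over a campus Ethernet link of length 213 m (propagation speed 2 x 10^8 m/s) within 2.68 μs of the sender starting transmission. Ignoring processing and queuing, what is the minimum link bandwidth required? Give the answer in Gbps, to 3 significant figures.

L = 4096 bits.
Propagation delay = 213 / 200000000 = 1.065 μs.
Transmission budget = 2.68 − 1.065 = 1.615 μs.
R ≥ L / t_tx = 4096 bits / 1.615e-06 s = 2.54 Gbps.

2.54 Gbps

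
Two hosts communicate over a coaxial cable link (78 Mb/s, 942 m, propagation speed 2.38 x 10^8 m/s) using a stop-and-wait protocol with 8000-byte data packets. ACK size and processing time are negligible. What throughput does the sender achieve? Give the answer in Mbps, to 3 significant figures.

77.3 Mbps

t_tx = L/R = 64000/78000000 = 0.000820513 s.
t_prop = 942/238000000 = 3.95798e-06 s; RTT = 7.91597e-06 s.
Cycle = t_tx + RTT = 0.000828429 s.
Throughput = L / cycle = 64000 / 0.000828429 = 77.3 Mbps.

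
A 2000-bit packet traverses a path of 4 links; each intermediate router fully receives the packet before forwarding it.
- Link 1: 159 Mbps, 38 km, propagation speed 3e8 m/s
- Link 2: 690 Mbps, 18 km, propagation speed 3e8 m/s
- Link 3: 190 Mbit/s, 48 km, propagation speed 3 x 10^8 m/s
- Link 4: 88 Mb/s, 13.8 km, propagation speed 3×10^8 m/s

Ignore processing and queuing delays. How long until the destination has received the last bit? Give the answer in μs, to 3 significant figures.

Transmission delays (L/R per hop): 12.5786, 2.89855, 10.5263, 22.7273 μs; sum = 48.7308 μs.
Propagation delays (d/s per hop): 126.667, 60, 160, 46 μs; sum = 392.667 μs.
End-to-end = 441 μs.

441 μs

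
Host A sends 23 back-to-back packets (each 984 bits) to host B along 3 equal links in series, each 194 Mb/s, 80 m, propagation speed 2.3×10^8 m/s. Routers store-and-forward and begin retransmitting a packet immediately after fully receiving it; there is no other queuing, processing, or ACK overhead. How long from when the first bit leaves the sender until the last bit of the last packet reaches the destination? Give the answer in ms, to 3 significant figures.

0.128 ms

Per-hop transmission t_tx = L/R = 984/194000000 = 0.00507216 ms.
Per-hop propagation t_prop = 80/2.3e+08 = 0.000347826 ms.
Pipeline fill: first packet needs 3·t_tx to clear all hops; remaining 22 packets each add one t_tx.
Total = (3+23-1)·t_tx + 3·t_prop = 25·0.00507216 + 3·0.000347826 = 0.128 ms.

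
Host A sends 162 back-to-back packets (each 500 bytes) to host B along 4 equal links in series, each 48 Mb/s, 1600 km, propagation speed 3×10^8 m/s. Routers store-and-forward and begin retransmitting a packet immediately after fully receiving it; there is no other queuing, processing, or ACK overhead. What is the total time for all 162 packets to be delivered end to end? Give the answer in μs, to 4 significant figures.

35080 μs

Per-hop transmission t_tx = L/R = 4000/48000000 = 83.3333 μs.
Per-hop propagation t_prop = 1600000/300000000 = 5333.33 μs.
Pipeline fill: first packet needs 4·t_tx to clear all hops; remaining 161 packets each add one t_tx.
Total = (4+162-1)·t_tx + 4·t_prop = 165·83.3333 + 4·5333.33 = 35080 μs.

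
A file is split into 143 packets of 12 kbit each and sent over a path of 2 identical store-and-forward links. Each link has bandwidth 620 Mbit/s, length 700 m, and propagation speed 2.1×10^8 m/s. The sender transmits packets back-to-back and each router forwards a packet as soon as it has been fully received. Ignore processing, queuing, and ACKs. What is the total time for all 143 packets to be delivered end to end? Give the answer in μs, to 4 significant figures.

2794 μs

Per-hop transmission t_tx = L/R = 12000/620000000 = 19.3548 μs.
Per-hop propagation t_prop = 700/210000000 = 3.33333 μs.
Pipeline fill: first packet needs 2·t_tx to clear all hops; remaining 142 packets each add one t_tx.
Total = (2+143-1)·t_tx + 2·t_prop = 144·19.3548 + 2·3.33333 = 2794 μs.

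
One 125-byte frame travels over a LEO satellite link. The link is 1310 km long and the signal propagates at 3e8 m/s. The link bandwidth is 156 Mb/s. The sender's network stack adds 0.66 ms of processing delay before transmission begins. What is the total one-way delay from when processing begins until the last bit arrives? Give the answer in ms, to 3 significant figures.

5.03 ms

L = 125 × 8 = 1000 bits.
Transmission delay = L/R = 1000 / 156000000 = 0.00641026 ms.
Propagation delay = d/s = 1310000 m / 300000000 m/s = 4.36667 ms.
Plus processing delay 0.66 ms = 0.66 ms.
Total = 5.03 ms.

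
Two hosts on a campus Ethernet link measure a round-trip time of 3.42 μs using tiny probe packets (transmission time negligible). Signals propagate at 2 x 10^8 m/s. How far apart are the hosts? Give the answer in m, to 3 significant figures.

One-way propagation = RTT/2 = 1.71 μs.
d = s × t = 200000000 × 1.71e-06 = 342 m.

342 m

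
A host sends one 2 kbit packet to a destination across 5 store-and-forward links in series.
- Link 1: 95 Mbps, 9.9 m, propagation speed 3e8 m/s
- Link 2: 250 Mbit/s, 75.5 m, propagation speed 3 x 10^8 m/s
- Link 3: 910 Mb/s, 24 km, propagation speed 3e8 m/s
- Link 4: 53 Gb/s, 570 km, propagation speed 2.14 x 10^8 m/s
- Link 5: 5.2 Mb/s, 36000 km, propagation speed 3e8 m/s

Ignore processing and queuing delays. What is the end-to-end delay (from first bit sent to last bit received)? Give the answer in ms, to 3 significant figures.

123 ms

L = 2000 bits.
Transmission delays (L/R per hop): 0.0210526, 0.008, 0.0021978, 3.77358e-05, 0.384615 ms; sum = 0.415904 ms.
Propagation delays (d/s per hop): 3.3e-05, 0.000251667, 0.08, 2.66355, 120 ms; sum = 122.744 ms.
End-to-end = 123 ms.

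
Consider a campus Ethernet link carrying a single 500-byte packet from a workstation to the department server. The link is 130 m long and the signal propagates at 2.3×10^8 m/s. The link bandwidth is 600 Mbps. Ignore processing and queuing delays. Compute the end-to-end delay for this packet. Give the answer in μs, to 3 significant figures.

L = 500 × 8 = 4000 bits.
Transmission delay = L/R = 4000 / 600000000 = 6.66667 μs.
Propagation delay = d/s = 130 m / 2.3e+08 m/s = 0.565217 μs.
Total = 7.23 μs.

7.23 μs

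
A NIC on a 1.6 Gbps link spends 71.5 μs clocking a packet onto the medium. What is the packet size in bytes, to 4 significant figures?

L = R × t_tx = 1600000000 b/s × 7.15e-05 s = 114400 bits.
In bytes: 114400 / 8 = 14300 bytes.

14300 bytes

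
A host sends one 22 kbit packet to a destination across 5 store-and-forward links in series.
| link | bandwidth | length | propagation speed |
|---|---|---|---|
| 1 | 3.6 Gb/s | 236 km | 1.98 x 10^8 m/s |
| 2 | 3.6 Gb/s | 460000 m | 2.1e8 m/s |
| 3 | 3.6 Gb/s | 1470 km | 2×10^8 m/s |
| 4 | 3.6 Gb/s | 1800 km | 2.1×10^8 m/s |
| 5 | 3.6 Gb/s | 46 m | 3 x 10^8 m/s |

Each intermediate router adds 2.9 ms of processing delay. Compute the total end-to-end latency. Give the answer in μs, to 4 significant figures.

L = 22000 bits.
Transmission delay per hop = L/R = 22000/3600000000 = 6.11111 μs; 5 hops → 30.5556 μs.
Propagation delays (d/s per hop): 1191.92, 2190.48, 7350, 8571.43, 0.153333 μs; sum = 19304 μs.
Processing at 4 router(s): 4 × 2.9 ms = 11600 μs.
End-to-end = 30930 μs.

30930 μs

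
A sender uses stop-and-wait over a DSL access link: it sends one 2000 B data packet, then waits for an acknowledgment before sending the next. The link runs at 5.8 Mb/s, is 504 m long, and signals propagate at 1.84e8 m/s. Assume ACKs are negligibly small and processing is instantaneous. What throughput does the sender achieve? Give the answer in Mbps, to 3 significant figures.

t_tx = L/R = 16000/5800000 = 0.00275862 s.
t_prop = 504/184000000 = 2.73913e-06 s; RTT = 5.47826e-06 s.
Cycle = t_tx + RTT = 0.0027641 s.
Throughput = L / cycle = 16000 / 0.0027641 = 5.79 Mbps.

5.79 Mbps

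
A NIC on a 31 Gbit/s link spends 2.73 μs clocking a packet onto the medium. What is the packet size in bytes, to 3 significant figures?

10600 bytes

L = R × t_tx = 31000000000 b/s × 2.73e-06 s = 84630 bits.
In bytes: 84630 / 8 = 10600 bytes.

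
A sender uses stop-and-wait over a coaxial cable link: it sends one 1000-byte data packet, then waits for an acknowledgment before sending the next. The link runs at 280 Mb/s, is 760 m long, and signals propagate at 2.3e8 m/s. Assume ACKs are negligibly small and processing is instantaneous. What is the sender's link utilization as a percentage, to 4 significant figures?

t_tx = L/R = 8000/280000000 = 2.85714e-05 s.
t_prop = 760/2.3e+08 = 3.30435e-06 s; RTT = 6.6087e-06 s.
Cycle = t_tx + RTT = 3.51801e-05 s.
Utilization = t_tx / cycle = 2.85714e-05/3.51801e-05 = 81.21 %.

81.21 %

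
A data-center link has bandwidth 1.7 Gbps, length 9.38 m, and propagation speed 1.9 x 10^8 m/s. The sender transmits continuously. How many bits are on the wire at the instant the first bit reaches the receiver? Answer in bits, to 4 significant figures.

Propagation delay = 9.38 / 190000000 = 4.93684e-08 s.
BDP = R × t_prop = 1700000000 × 4.93684e-08 = 83.9263 bits.

83.93 bits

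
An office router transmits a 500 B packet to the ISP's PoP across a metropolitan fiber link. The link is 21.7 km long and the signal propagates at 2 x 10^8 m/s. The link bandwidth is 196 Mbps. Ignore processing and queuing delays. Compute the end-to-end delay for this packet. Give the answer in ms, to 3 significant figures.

L = 500 × 8 = 4000 bits.
Transmission delay = L/R = 4000 / 196000000 = 0.0204082 ms.
Propagation delay = d/s = 21700 m / 200000000 m/s = 0.1085 ms.
Total = 0.129 ms.

0.129 ms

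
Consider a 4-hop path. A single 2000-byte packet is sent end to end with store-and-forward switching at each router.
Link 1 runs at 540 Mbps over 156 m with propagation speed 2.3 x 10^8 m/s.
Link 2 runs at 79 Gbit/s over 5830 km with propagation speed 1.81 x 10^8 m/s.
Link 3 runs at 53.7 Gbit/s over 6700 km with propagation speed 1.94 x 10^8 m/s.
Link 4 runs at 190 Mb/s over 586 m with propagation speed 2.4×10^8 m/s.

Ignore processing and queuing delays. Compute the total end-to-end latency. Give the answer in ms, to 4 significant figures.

66.86 ms

L = 2000 × 8 = 16000 bits.
Transmission delays (L/R per hop): 0.0296296, 0.000202532, 0.000297952, 0.0842105 ms; sum = 0.114341 ms.
Propagation delays (d/s per hop): 0.000678261, 32.2099, 34.5361, 0.00244167 ms; sum = 66.7491 ms.
End-to-end = 66.86 ms.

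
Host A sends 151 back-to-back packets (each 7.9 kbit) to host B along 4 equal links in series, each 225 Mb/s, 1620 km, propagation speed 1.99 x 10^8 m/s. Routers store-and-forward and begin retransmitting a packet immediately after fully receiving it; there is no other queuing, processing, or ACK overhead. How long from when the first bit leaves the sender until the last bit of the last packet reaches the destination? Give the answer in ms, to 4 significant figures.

Per-hop transmission t_tx = L/R = 7900/225000000 = 0.0351111 ms.
Per-hop propagation t_prop = 1620000/199000000 = 8.1407 ms.
Pipeline fill: first packet needs 4·t_tx to clear all hops; remaining 150 packets each add one t_tx.
Total = (4+151-1)·t_tx + 4·t_prop = 154·0.0351111 + 4·8.1407 = 37.97 ms.

37.97 ms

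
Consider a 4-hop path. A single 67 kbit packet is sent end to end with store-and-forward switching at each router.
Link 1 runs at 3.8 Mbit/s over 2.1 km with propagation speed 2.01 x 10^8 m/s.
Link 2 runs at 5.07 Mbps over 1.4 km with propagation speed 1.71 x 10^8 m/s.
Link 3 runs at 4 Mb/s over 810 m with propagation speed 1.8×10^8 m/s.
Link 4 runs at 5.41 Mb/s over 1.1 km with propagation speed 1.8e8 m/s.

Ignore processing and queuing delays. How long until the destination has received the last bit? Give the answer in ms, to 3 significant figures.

L = 67000 bits.
Transmission delays (L/R per hop): 17.6316, 13.215, 16.75, 12.3845 ms; sum = 59.981 ms.
Propagation delays (d/s per hop): 0.0104478, 0.00818713, 0.0045, 0.00611111 ms; sum = 0.029246 ms.
End-to-end = 60.0 ms.

60.0 ms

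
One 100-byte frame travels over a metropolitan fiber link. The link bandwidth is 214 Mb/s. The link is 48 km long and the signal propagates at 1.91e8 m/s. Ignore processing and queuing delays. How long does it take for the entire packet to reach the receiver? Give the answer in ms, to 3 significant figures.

L = 100 × 8 = 800 bits.
Transmission delay = L/R = 800 / 214000000 = 0.00373832 ms.
Propagation delay = d/s = 48000 m / 191000000 m/s = 0.251309 ms.
Total = 0.255 ms.

0.255 ms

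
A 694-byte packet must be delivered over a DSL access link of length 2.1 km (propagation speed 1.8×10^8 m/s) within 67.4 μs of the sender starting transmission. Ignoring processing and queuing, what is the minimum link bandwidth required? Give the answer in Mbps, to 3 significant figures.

99.6 Mbps

L = 5552 bits.
Propagation delay = 2100 / 180000000 = 11.6667 μs.
Transmission budget = 67.4 − 11.6667 = 55.7333 μs.
R ≥ L / t_tx = 5552 bits / 5.57333e-05 s = 99.6 Mbps.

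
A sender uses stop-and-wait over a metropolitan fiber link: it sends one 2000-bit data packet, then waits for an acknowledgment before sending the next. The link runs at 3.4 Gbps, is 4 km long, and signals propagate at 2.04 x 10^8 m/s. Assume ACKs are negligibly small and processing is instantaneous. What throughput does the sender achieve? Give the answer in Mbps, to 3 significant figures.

50.2 Mbps

t_tx = L/R = 2000/3400000000 = 5.88235e-07 s.
t_prop = 4000/204000000 = 1.96078e-05 s; RTT = 3.92157e-05 s.
Cycle = t_tx + RTT = 3.98039e-05 s.
Throughput = L / cycle = 2000 / 3.98039e-05 = 50.2 Mbps.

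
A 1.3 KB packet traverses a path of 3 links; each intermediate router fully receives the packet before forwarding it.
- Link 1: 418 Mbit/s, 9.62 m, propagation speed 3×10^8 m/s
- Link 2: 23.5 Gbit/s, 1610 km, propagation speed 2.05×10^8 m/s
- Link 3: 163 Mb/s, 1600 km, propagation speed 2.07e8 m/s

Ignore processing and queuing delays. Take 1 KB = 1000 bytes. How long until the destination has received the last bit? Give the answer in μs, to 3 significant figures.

L = 10400 bits.
Transmission delays (L/R per hop): 24.8804, 0.442553, 63.8037 μs; sum = 89.1266 μs.
Propagation delays (d/s per hop): 0.0320667, 7853.66, 7729.47 μs; sum = 15583.2 μs.
End-to-end = 15700 μs.

15700 μs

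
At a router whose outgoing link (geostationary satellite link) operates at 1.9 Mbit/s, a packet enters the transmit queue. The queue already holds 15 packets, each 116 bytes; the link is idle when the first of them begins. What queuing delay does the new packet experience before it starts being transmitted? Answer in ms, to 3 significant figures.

7.33 ms

Each queued packet: L/R = 928/1900000 = 0.488421 ms.
15 queued → 7.32632 ms.
Queuing delay = 7.33 ms.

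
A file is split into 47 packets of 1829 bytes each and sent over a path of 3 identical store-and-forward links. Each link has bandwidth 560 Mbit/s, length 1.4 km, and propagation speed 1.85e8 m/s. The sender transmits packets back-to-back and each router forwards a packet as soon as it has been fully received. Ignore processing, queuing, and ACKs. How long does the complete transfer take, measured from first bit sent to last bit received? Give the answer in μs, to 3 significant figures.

1300 μs

Per-hop transmission t_tx = L/R = 14632/560000000 = 26.1286 μs.
Per-hop propagation t_prop = 1400/185000000 = 7.56757 μs.
Pipeline fill: first packet needs 3·t_tx to clear all hops; remaining 46 packets each add one t_tx.
Total = (3+47-1)·t_tx + 3·t_prop = 49·26.1286 + 3·7.56757 = 1300 μs.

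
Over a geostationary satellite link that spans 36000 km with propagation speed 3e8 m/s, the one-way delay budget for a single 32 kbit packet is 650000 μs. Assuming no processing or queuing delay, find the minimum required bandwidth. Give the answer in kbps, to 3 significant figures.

Propagation delay = 36000000 / 300000000 = 120000 μs.
Transmission budget = 650000 − 120000 = 530000 μs.
R ≥ L / t_tx = 32000 bits / 0.53 s = 60.4 kbps.

60.4 kbps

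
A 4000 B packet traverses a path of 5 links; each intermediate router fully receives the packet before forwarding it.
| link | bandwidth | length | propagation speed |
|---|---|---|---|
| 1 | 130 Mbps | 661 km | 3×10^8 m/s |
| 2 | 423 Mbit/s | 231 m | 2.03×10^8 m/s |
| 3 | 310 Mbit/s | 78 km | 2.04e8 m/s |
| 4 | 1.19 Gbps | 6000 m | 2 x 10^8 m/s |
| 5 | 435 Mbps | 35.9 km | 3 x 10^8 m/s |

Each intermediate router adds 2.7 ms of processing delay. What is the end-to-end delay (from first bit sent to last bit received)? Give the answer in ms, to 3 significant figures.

14.1 ms

L = 4000 × 8 = 32000 bits.
Transmission delays (L/R per hop): 0.246154, 0.0756501, 0.103226, 0.0268908, 0.0735632 ms; sum = 0.525484 ms.
Propagation delays (d/s per hop): 2.20333, 0.00113793, 0.382353, 0.03, 0.119667 ms; sum = 2.73649 ms.
Processing at 4 router(s): 4 × 2.7 ms = 10.8 ms.
End-to-end = 14.1 ms.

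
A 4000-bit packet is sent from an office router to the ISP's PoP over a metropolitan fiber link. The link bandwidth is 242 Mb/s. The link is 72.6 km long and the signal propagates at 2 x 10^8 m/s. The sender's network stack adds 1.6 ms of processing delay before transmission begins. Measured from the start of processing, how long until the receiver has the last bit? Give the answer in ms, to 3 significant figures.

Transmission delay = L/R = 4000 / 242000000 = 0.0165289 ms.
Propagation delay = d/s = 72600 m / 200000000 m/s = 0.363 ms.
Plus processing delay 1.6 ms = 1.6 ms.
Total = 1.98 ms.

1.98 ms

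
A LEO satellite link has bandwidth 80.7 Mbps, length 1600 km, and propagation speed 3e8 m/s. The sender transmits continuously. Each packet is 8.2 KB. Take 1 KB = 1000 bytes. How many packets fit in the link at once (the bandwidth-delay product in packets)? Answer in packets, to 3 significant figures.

Propagation delay = 1600000 / 300000000 = 0.00533333 s.
BDP = R × t_prop = 80700000 × 0.00533333 = 430400 bits.
In packets of 65600 bits: 6.56 packets.

6.56 packets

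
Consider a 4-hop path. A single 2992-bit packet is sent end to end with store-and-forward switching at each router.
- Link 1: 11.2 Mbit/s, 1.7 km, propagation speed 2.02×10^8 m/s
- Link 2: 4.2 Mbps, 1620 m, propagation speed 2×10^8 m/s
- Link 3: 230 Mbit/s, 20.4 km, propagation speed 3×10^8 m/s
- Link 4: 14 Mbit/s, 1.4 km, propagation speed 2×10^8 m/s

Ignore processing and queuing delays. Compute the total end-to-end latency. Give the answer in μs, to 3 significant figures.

1300 μs

Transmission delays (L/R per hop): 267.143, 712.381, 13.0087, 213.714 μs; sum = 1206.25 μs.
Propagation delays (d/s per hop): 8.41584, 8.1, 68, 7 μs; sum = 91.5158 μs.
End-to-end = 1300 μs.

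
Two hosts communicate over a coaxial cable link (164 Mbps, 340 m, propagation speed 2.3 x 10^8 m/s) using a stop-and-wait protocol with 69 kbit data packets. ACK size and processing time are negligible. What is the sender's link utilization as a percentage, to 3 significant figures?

99.3 %

t_tx = L/R = 69000/164000000 = 0.000420732 s.
t_prop = 340/2.3e+08 = 1.47826e-06 s; RTT = 2.95652e-06 s.
Cycle = t_tx + RTT = 0.000423688 s.
Utilization = t_tx / cycle = 0.000420732/0.000423688 = 99.3 %.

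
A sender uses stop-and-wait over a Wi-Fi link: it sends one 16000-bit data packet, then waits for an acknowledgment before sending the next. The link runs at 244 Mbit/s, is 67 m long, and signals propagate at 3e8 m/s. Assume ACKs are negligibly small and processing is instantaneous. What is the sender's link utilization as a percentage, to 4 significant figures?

t_tx = L/R = 16000/244000000 = 6.55738e-05 s.
t_prop = 67/300000000 = 2.23333e-07 s; RTT = 4.46667e-07 s.
Cycle = t_tx + RTT = 6.60204e-05 s.
Utilization = t_tx / cycle = 6.55738e-05/6.60204e-05 = 99.32 %.

99.32 %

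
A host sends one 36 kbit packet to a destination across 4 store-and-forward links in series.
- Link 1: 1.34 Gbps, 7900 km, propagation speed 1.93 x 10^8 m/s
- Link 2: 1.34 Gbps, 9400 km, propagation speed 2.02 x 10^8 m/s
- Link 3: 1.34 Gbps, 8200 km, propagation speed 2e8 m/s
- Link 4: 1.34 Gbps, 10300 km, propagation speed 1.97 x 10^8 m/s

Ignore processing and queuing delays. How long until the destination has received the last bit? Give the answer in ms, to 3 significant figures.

L = 36000 bits.
Transmission delay per hop = L/R = 36000/1340000000 = 0.0268657 ms; 4 hops → 0.107463 ms.
Propagation delays (d/s per hop): 40.9326, 46.5347, 41, 52.2843 ms; sum = 180.752 ms.
End-to-end = 181 ms.

181 ms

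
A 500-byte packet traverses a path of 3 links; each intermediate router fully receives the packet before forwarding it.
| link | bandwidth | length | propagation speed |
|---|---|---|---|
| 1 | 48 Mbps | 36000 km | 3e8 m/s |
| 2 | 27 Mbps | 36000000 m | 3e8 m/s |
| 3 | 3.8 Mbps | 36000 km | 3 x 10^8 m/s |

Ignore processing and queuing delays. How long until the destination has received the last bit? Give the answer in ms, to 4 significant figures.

L = 500 × 8 = 4000 bits.
Transmission delays (L/R per hop): 0.0833333, 0.148148, 1.05263 ms; sum = 1.28411 ms.
Propagation delays (d/s per hop): 120, 120, 120 ms; sum = 360 ms.
End-to-end = 361.3 ms.

361.3 ms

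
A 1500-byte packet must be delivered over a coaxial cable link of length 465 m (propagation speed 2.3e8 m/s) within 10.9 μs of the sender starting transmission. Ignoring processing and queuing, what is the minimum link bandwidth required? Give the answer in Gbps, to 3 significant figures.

1.35 Gbps

L = 12000 bits.
Propagation delay = 465 / 2.3e+08 = 2.02174 μs.
Transmission budget = 10.9 − 2.02174 = 8.87826 μs.
R ≥ L / t_tx = 12000 bits / 8.87826e-06 s = 1.35 Gbps.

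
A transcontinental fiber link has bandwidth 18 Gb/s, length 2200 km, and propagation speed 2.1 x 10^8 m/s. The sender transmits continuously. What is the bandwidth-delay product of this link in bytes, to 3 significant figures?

23600000 bytes

Propagation delay = 2200000 / 210000000 = 0.0104762 s.
BDP = R × t_prop = 18000000000 × 0.0104762 = 188571000 bits.
In bytes: 188571000/8 = 23600000 bytes.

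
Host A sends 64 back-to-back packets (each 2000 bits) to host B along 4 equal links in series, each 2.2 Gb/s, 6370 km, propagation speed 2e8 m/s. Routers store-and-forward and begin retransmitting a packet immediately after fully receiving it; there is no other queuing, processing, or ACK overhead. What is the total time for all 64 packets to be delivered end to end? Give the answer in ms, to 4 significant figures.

127.5 ms

Per-hop transmission t_tx = L/R = 2000/2200000000 = 0.000909091 ms.
Per-hop propagation t_prop = 6370000/200000000 = 31.85 ms.
Pipeline fill: first packet needs 4·t_tx to clear all hops; remaining 63 packets each add one t_tx.
Total = (4+64-1)·t_tx + 4·t_prop = 67·0.000909091 + 4·31.85 = 127.5 ms.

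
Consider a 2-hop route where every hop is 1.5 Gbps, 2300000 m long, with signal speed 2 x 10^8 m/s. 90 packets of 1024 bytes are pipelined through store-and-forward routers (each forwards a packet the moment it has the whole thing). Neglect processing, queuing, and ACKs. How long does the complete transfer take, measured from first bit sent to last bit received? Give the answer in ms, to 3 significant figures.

23.5 ms

Per-hop transmission t_tx = L/R = 8192/1500000000 = 0.00546133 ms.
Per-hop propagation t_prop = 2300000/200000000 = 11.5 ms.
Pipeline fill: first packet needs 2·t_tx to clear all hops; remaining 89 packets each add one t_tx.
Total = (2+90-1)·t_tx + 2·t_prop = 91·0.00546133 + 2·11.5 = 23.5 ms.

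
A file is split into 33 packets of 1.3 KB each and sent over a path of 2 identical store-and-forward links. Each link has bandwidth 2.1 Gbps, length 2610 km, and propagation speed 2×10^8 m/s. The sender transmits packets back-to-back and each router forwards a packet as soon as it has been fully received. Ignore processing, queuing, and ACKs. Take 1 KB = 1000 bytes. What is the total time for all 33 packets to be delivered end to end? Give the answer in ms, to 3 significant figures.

26.3 ms

Per-hop transmission t_tx = L/R = 10400/2100000000 = 0.00495238 ms.
Per-hop propagation t_prop = 2610000/200000000 = 13.05 ms.
Pipeline fill: first packet needs 2·t_tx to clear all hops; remaining 32 packets each add one t_tx.
Total = (2+33-1)·t_tx + 2·t_prop = 34·0.00495238 + 2·13.05 = 26.3 ms.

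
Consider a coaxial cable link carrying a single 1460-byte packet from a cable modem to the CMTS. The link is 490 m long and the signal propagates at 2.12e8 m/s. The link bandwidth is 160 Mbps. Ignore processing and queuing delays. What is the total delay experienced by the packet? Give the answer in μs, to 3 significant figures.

75.3 μs

L = 1460 × 8 = 11680 bits.
Transmission delay = L/R = 11680 / 160000000 = 73 μs.
Propagation delay = d/s = 490 m / 212000000 m/s = 2.31132 μs.
Total = 75.3 μs.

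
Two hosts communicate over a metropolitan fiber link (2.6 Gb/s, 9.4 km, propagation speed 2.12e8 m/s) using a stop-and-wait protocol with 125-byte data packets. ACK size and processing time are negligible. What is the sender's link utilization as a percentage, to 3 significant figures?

t_tx = L/R = 1000/2600000000 = 3.84615e-07 s.
t_prop = 9400/212000000 = 4.43396e-05 s; RTT = 8.86792e-05 s.
Cycle = t_tx + RTT = 8.90639e-05 s.
Utilization = t_tx / cycle = 3.84615e-07/8.90639e-05 = 0.432 %.

0.432 %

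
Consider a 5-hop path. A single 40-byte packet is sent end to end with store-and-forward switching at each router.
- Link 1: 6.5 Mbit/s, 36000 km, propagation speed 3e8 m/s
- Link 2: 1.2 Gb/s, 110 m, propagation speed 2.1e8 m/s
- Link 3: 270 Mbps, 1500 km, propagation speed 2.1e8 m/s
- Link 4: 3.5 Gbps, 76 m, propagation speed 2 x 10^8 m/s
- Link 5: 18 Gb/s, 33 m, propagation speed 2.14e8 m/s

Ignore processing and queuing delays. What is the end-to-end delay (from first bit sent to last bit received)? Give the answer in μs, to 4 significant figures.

L = 40 × 8 = 320 bits.
Transmission delays (L/R per hop): 49.2308, 0.266667, 1.18519, 0.0914286, 0.0177778 μs; sum = 50.7918 μs.
Propagation delays (d/s per hop): 120000, 0.52381, 7142.86, 0.38, 0.154206 μs; sum = 127144 μs.
End-to-end = 127200 μs.

127200 μs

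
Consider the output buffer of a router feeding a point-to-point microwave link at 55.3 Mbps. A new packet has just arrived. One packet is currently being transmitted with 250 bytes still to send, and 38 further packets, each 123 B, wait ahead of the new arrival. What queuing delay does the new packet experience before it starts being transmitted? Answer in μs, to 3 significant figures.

Each queued packet: L/R = 984/55300000 = 17.7939 μs.
38 queued → 676.166 μs.
Plus remaining 2000 bits of current packet: 36.1664 μs.
Queuing delay = 712 μs.

712 μs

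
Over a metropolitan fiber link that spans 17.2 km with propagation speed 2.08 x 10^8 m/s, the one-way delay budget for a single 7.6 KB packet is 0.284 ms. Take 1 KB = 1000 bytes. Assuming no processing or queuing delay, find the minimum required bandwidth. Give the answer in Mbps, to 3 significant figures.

302 Mbps

L = 60800 bits.
Propagation delay = 17200 / 208000000 = 0.0826923 ms.
Transmission budget = 0.284 − 0.0826923 = 0.201308 ms.
R ≥ L / t_tx = 60800 bits / 0.000201308 s = 302 Mbps.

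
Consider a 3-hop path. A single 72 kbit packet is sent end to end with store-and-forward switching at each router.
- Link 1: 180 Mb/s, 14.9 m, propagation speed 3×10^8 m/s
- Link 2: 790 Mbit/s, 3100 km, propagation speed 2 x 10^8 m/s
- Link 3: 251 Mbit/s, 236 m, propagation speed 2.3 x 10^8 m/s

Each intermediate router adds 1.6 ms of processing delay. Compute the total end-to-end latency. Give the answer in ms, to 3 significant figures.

19.5 ms

L = 72000 bits.
Transmission delays (L/R per hop): 0.4, 0.0911392, 0.286853 ms; sum = 0.777992 ms.
Propagation delays (d/s per hop): 4.96667e-05, 15.5, 0.00102609 ms; sum = 15.5011 ms.
Processing at 2 router(s): 2 × 1.6 ms = 3.2 ms.
End-to-end = 19.5 ms.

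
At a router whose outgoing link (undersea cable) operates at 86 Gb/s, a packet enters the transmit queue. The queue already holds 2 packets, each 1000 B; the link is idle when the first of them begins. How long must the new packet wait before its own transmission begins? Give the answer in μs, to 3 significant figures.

Each queued packet: L/R = 8000/86000000000 = 0.0930233 μs.
2 queued → 0.186047 μs.
Queuing delay = 0.186 μs.

0.186 μs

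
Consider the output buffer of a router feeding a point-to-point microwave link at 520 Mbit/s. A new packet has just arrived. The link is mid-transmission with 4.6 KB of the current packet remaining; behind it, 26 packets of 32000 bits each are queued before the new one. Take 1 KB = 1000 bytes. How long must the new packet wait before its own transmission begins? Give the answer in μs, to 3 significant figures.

Each queued packet: L/R = 32000/520000000 = 61.5385 μs.
26 queued → 1600 μs.
Plus remaining 36800 bits of current packet: 70.7692 μs.
Queuing delay = 1670 μs.

1670 μs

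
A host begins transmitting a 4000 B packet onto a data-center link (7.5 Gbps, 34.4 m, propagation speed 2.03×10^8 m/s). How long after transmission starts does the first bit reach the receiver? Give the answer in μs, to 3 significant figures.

First bit experiences only propagation delay: d/s = 34.4/2.03e+08 = 0.169 μs.

0.169 μs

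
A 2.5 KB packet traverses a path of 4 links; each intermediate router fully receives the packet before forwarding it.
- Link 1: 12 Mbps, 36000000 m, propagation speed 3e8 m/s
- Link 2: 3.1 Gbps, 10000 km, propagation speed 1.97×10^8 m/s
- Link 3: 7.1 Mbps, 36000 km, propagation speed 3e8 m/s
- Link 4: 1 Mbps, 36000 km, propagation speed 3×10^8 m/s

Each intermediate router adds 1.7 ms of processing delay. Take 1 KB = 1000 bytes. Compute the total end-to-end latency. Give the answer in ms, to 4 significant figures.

440.4 ms

L = 20000 bits.
Transmission delays (L/R per hop): 1.66667, 0.00645161, 2.8169, 20 ms; sum = 24.49 ms.
Propagation delays (d/s per hop): 120, 50.7614, 120, 120 ms; sum = 410.761 ms.
Processing at 3 router(s): 3 × 1.7 ms = 5.1 ms.
End-to-end = 440.4 ms.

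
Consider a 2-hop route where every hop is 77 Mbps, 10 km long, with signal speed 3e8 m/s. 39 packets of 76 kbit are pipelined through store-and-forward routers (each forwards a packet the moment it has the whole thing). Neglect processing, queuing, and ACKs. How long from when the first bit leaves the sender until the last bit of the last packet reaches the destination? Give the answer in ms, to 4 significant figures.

Per-hop transmission t_tx = L/R = 76000/77000000 = 0.987013 ms.
Per-hop propagation t_prop = 10000/300000000 = 0.0333333 ms.
Pipeline fill: first packet needs 2·t_tx to clear all hops; remaining 38 packets each add one t_tx.
Total = (2+39-1)·t_tx + 2·t_prop = 40·0.987013 + 2·0.0333333 = 39.55 ms.

39.55 ms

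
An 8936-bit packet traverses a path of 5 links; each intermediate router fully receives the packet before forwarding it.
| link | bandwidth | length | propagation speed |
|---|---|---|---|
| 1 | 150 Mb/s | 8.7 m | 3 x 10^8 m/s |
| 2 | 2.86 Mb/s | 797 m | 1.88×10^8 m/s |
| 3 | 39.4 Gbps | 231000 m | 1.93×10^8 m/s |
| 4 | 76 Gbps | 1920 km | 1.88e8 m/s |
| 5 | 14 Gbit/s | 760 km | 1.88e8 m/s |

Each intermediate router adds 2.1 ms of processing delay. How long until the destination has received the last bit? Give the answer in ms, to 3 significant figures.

Transmission delays (L/R per hop): 0.0595733, 3.12448, 0.000226802, 0.000117579, 0.000638286 ms; sum = 3.18503 ms.
Propagation delays (d/s per hop): 2.9e-05, 0.00423936, 1.19689, 10.2128, 4.04255 ms; sum = 15.4565 ms.
Processing at 4 router(s): 4 × 2.1 ms = 8.4 ms.
End-to-end = 27.0 ms.

27.0 ms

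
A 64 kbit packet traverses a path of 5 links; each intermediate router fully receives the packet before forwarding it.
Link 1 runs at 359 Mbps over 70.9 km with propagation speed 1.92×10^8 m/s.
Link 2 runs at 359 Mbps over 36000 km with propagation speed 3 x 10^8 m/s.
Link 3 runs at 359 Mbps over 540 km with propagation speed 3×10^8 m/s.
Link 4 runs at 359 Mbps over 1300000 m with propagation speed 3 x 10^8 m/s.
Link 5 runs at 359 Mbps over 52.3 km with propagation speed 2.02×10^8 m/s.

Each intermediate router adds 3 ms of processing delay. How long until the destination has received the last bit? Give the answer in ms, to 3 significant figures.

L = 64000 bits.
Transmission delay per hop = L/R = 64000/359000000 = 0.178273 ms; 5 hops → 0.891365 ms.
Propagation delays (d/s per hop): 0.369271, 120, 1.8, 4.33333, 0.258911 ms; sum = 126.762 ms.
Processing at 4 router(s): 4 × 3 ms = 12 ms.
End-to-end = 140 ms.

140 ms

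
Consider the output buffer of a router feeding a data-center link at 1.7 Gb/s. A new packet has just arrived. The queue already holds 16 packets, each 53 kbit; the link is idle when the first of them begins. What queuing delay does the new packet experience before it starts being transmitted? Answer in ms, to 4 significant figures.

Each queued packet: L/R = 53000/1700000000 = 0.0311765 ms.
16 queued → 0.498824 ms.
Queuing delay = 0.4988 ms.

0.4988 ms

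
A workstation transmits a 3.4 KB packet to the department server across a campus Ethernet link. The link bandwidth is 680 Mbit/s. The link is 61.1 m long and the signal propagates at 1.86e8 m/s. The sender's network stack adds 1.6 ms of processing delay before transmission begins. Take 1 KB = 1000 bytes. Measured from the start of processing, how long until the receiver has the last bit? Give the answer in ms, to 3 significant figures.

1.64 ms

L = 27200 bits.
Transmission delay = L/R = 27200 / 680000000 = 0.04 ms.
Propagation delay = d/s = 61.1 m / 186000000 m/s = 0.000328495 ms.
Plus processing delay 1.6 ms = 1.6 ms.
Total = 1.64 ms.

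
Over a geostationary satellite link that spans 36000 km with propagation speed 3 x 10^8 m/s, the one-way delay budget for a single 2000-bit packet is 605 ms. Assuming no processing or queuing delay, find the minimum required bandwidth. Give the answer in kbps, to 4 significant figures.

Propagation delay = 36000000 / 300000000 = 120 ms.
Transmission budget = 605 − 120 = 485 ms.
R ≥ L / t_tx = 2000 bits / 0.485 s = 4.124 kbps.

4.124 kbps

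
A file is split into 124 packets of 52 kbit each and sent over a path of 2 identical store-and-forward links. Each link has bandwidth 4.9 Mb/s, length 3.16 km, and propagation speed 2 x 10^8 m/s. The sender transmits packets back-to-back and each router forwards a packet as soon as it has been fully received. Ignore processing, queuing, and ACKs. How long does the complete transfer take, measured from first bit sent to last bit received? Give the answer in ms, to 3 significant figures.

1330 ms

Per-hop transmission t_tx = L/R = 52000/4900000 = 10.6122 ms.
Per-hop propagation t_prop = 3160/200000000 = 0.0158 ms.
Pipeline fill: first packet needs 2·t_tx to clear all hops; remaining 123 packets each add one t_tx.
Total = (2+124-1)·t_tx + 2·t_prop = 125·10.6122 + 2·0.0158 = 1330 ms.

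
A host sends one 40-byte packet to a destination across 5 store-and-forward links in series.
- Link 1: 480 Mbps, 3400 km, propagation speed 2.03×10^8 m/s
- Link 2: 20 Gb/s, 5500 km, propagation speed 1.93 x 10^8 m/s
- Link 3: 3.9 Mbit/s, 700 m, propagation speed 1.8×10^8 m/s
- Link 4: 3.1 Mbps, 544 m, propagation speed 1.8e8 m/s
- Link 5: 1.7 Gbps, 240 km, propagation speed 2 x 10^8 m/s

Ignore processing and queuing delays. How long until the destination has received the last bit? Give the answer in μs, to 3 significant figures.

L = 40 × 8 = 320 bits.
Transmission delays (L/R per hop): 0.666667, 0.016, 82.0513, 103.226, 0.188235 μs; sum = 186.148 μs.
Propagation delays (d/s per hop): 16748.8, 28497.4, 3.88889, 3.02222, 1200 μs; sum = 46453.1 μs.
End-to-end = 46600 μs.

46600 μs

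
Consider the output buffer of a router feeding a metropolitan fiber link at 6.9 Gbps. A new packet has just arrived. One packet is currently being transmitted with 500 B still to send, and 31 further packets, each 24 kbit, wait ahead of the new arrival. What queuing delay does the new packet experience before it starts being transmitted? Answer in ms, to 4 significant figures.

Each queued packet: L/R = 24000/6900000000 = 0.00347826 ms.
31 queued → 0.107826 ms.
Plus remaining 4000 bits of current packet: 0.00057971 ms.
Queuing delay = 0.1084 ms.

0.1084 ms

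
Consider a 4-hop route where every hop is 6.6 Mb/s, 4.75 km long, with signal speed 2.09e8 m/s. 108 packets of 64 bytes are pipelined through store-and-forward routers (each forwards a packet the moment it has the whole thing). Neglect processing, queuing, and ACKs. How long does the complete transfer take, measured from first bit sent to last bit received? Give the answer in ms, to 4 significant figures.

Per-hop transmission t_tx = L/R = 512/6600000 = 0.0775758 ms.
Per-hop propagation t_prop = 4750/209000000 = 0.0227273 ms.
Pipeline fill: first packet needs 4·t_tx to clear all hops; remaining 107 packets each add one t_tx.
Total = (4+108-1)·t_tx + 4·t_prop = 111·0.0775758 + 4·0.0227273 = 8.702 ms.

8.702 ms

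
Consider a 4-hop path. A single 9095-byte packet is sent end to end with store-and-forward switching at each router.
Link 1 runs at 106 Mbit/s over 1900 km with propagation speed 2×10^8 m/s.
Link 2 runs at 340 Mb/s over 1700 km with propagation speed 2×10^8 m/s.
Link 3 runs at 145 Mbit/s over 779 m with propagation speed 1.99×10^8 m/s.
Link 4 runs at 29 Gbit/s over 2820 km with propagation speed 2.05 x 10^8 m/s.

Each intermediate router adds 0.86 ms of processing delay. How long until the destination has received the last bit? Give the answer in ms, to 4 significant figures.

L = 9095 × 8 = 72760 bits.
Transmission delays (L/R per hop): 0.686415, 0.214, 0.501793, 0.00250897 ms; sum = 1.40472 ms.
Propagation delays (d/s per hop): 9.5, 8.5, 0.00391457, 13.7561 ms; sum = 31.76 ms.
Processing at 3 router(s): 3 × 0.86 ms = 2.58 ms.
End-to-end = 35.74 ms.

35.74 ms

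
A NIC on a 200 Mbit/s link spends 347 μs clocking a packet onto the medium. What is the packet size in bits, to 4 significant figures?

69400 bits

L = R × t_tx = 200000000 b/s × 0.000347 s = 69400 bits.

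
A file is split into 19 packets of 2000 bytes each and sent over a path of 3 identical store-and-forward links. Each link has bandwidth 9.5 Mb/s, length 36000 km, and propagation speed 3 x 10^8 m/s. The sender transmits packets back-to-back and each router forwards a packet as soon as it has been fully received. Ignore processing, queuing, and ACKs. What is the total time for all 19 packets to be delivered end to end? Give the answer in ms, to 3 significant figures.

Per-hop transmission t_tx = L/R = 16000/9500000 = 1.68421 ms.
Per-hop propagation t_prop = 36000000/300000000 = 120 ms.
Pipeline fill: first packet needs 3·t_tx to clear all hops; remaining 18 packets each add one t_tx.
Total = (3+19-1)·t_tx + 3·t_prop = 21·1.68421 + 3·120 = 395 ms.

395 ms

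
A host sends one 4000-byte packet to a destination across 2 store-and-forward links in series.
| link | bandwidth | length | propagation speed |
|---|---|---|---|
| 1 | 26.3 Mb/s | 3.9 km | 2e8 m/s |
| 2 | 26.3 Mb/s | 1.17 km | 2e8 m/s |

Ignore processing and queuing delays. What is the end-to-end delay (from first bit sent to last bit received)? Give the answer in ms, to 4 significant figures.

L = 4000 × 8 = 32000 bits.
Transmission delay per hop = L/R = 32000/26300000 = 1.21673 ms; 2 hops → 2.43346 ms.
Propagation delays (d/s per hop): 0.0195, 0.00585 ms; sum = 0.02535 ms.
End-to-end = 2.459 ms.

2.459 ms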